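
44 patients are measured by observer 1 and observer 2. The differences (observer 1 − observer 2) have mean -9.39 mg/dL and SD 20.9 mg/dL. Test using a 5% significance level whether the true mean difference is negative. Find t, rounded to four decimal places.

H0: μ_d = 0; H1: μ_d < 0 (paired t-test on the differences, left-tailed).
t = d̄/(s_d/√n) = -9.39/(20.9/√44) = -2.9802
df = n − 1 = 43
p-value = P(T ≤ -2.9802) ≈ 0.002
Since p ≈ 0.002 < α = 0.05, reject H0; the evidence is statistically significant.

-2.9802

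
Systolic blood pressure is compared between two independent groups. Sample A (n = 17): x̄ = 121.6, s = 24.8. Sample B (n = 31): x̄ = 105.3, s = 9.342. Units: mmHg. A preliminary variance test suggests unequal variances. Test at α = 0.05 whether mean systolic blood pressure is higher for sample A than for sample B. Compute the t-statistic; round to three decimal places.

Let group 1 = sample A, group 2 = sample B. H0: μ_1 = μ_2; H1: μ_1 > μ_2 (Welch's two-sample t-test, right-tailed).
t = (x̄_1 − x̄_2)/√(s_1²/n_1 + s_2²/n_2) = (121.6 − 105.3)/√(24.8²/17 + 9.342²/31) = 2.610
Welch–Satterthwaite df ≈ 18.53
p-value = P(T ≥ 2.610) ≈ 0.0087
Since p ≈ 0.0087 < α = 0.05, reject H0; the evidence is statistically significant.

2.610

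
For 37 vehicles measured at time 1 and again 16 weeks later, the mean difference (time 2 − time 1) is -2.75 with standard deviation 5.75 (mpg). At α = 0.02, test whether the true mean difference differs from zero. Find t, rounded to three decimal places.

-2.909

H0: μ_d = 0; H1: μ_d ≠ 0 (paired t-test on the differences, two-sided).
t = d̄/(s_d/√n) = -2.75/(5.75/√37) = -2.909
df = n − 1 = 36
Two-sided p-value ≈ 0.0062
Since p ≈ 0.0062 < α = 0.02, reject H0; the evidence is statistically significant.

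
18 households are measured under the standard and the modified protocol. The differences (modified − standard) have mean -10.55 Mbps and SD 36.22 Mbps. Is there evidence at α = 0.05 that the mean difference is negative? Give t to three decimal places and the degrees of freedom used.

t = -1.236, df = 17

H0: μ_d = 0; H1: μ_d < 0 (paired t-test on the differences, left-tailed).
t = d̄/(s_d/√n) = -10.55/(36.22/√18) = -1.236
df = n − 1 = 17
p-value = P(T ≤ -1.236) ≈ 0.1167
Since p ≈ 0.1167 > α = 0.05, fail to reject H0; the data do not provide sufficient evidence against H0.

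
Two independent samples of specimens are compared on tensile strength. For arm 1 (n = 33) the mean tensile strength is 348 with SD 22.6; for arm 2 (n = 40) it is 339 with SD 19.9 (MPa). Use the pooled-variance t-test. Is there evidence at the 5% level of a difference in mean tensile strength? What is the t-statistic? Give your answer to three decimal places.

1.809

Let group 1 = arm 1, group 2 = arm 2. H0: μ_1 = μ_2; H1: μ_1 ≠ μ_2 (two-sample pooled-variance t-test, two-sided).
s_p² = [(33−1)·22.6² + (40−1)·19.9²]/(33+40−2) = 447.728
t = (348 − 339)/√[447.728·(1/33 + 1/40)] = 1.809
df = n₁ + n₂ − 2 = 71
Two-sided p-value ≈ 0.0747
Since p ≈ 0.0747 > α = 0.05, fail to reject H0; the data do not provide sufficient evidence against H0.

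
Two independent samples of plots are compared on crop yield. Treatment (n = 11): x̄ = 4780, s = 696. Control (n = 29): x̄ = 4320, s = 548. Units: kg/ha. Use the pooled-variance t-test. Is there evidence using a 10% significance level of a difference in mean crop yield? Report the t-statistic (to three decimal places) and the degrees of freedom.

Let group 1 = treatment, group 2 = control. H0: μ_1 = μ_2; H1: μ_1 ≠ μ_2 (two-sample pooled-variance t-test, two-sided).
s_p² = [(11−1)·696² + (29−1)·548²]/(11+29−2) = 348755
t = (4780 − 4320)/√[348755·(1/11 + 1/29)] = 2.200
df = n₁ + n₂ − 2 = 38
Two-sided p-value ≈ 0.034
Since p ≈ 0.034 < α = 0.1, reject H0; the data support H1.

t = 2.200, df = 38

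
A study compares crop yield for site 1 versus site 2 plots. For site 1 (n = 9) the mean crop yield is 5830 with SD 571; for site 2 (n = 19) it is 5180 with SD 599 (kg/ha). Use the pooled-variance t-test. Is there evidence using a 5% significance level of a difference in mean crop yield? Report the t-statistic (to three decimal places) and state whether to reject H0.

t = 2.720; reject H0

Let group 1 = site 1, group 2 = site 2. H0: μ_1 = μ_2; H1: μ_1 ≠ μ_2 (two-sample pooled-variance t-test, two-sided).
s_p² = [(9−1)·571² + (19−1)·599²]/(9+19−2) = 348721
t = (5830 − 5180)/√[348721·(1/9 + 1/19)] = 2.720
df = n₁ + n₂ − 2 = 26
Two-sided p-value ≈ 0.0115
Since p ≈ 0.0115 < α = 0.05, reject H0; the data support H1.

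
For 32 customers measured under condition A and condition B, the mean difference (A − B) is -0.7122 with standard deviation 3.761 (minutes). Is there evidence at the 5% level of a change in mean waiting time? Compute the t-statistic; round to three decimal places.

-1.071

H0: μ_d = 0; H1: μ_d ≠ 0 (paired t-test on the differences, two-sided).
t = d̄/(s_d/√n) = -0.7122/(3.761/√32) = -1.071
df = n − 1 = 31
Two-sided p-value ≈ 0.2923
Since p ≈ 0.2923 > α = 0.05, fail to reject H0; the data do not provide sufficient evidence against H0.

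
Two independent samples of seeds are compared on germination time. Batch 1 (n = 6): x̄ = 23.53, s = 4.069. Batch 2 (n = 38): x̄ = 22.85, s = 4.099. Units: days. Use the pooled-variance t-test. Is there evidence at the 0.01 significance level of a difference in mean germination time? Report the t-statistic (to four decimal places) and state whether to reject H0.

Let group 1 = batch 1, group 2 = batch 2. H0: μ_1 = μ_2; H1: μ_1 ≠ μ_2 (two-sample pooled-variance t-test, two-sided).
s_p² = [(6−1)·4.069² + (38−1)·4.099²]/(6+38−2) = 16.7726
t = (23.53 − 22.85)/√[16.7726·(1/6 + 1/38)] = 0.3780
df = n₁ + n₂ − 2 = 42
Two-sided p-value ≈ 0.7074
Since p ≈ 0.7074 > α = 0.01, fail to reject H0; the data do not provide sufficient evidence against H0.

t = 0.3780; fail to reject H0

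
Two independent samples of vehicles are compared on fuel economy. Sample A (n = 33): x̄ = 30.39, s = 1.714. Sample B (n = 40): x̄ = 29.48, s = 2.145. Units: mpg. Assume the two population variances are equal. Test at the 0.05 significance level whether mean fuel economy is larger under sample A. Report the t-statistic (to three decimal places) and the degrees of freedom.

Let group 1 = sample A, group 2 = sample B. H0: μ_1 = μ_2; H1: μ_1 > μ_2 (two-sample pooled-variance t-test, right-tailed).
s_p² = [(33−1)·1.714² + (40−1)·2.145²]/(33+40−2) = 3.8514
t = (30.39 − 29.48)/√[3.8514·(1/33 + 1/40)] = 1.972
df = n₁ + n₂ − 2 = 71
p-value = P(T ≥ 1.972) ≈ 0.026
Since p ≈ 0.026 < α = 0.05, reject H0; the evidence is statistically significant.

t = 1.972, df = 71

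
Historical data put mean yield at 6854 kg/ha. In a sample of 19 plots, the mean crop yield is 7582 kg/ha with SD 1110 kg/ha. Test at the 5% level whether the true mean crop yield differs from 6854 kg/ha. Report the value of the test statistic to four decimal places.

H0: μ = 6854; H1: μ ≠ 6854 (one-sample t-test, two-sided).
t = (x̄ − μ₀)/(s/√n) = (7582 − 6854)/(1110/√19) = 2.8588
df = n − 1 = 18
Two-sided p-value ≈ 0.0104
Since p ≈ 0.0104 < α = 0.05, reject H0; the evidence is statistically significant.

2.8588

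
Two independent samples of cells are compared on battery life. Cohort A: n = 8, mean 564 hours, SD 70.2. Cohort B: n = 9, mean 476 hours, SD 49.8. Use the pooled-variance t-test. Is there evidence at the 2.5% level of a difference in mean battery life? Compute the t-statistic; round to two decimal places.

3.01

Let group 1 = cohort A, group 2 = cohort B. H0: μ_1 = μ_2; H1: μ_1 ≠ μ_2 (two-sample pooled-variance t-test, two-sided).
s_p² = [(8−1)·70.2² + (9−1)·49.8²]/(8+9−2) = 3622.44
t = (564 − 476)/√[3622.44·(1/8 + 1/9)] = 3.01
df = n₁ + n₂ − 2 = 15
Two-sided p-value ≈ 0.0088
Since p ≈ 0.0088 < α = 0.025, reject H0; the evidence is statistically significant.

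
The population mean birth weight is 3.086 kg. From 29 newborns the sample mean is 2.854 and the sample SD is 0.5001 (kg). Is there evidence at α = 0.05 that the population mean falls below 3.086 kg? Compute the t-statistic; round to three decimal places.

-2.498

H0: μ = 3.086; H1: μ < 3.086 (one-sample t-test, left-tailed).
t = (x̄ − μ₀)/(s/√n) = (2.854 − 3.086)/(0.5001/√29) = -2.498
df = n − 1 = 28
p-value = P(T ≤ -2.498) ≈ 0.009
Since p ≈ 0.009 < α = 0.05, reject H0; the data support H1.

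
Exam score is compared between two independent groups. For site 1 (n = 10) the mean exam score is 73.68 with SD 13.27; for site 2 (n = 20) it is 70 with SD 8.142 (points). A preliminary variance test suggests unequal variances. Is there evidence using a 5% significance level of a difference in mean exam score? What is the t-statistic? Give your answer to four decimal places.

0.8045

Let group 1 = site 1, group 2 = site 2. H0: μ_1 = μ_2; H1: μ_1 ≠ μ_2 (Welch's two-sample t-test, two-sided).
t = (x̄_1 − x̄_2)/√(s_1²/n_1 + s_2²/n_2) = (73.68 − 70)/√(13.27²/10 + 8.142²/20) = 0.8045
Welch–Satterthwaite df ≈ 12.50
Two-sided p-value ≈ 0.436
Since p ≈ 0.436 > α = 0.05, fail to reject H0; the evidence is not statistically significant.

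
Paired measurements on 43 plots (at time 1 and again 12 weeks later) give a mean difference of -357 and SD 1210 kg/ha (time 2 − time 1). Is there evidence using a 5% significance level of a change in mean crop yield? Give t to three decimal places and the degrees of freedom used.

H0: μ_d = 0; H1: μ_d ≠ 0 (paired t-test on the differences, two-sided).
t = d̄/(s_d/√n) = -357/(1210/√43) = -1.935
df = n − 1 = 42
Two-sided p-value ≈ 0.0598
Since p ≈ 0.0598 > α = 0.05, fail to reject H0; the data do not provide sufficient evidence against H0.

t = -1.935, df = 42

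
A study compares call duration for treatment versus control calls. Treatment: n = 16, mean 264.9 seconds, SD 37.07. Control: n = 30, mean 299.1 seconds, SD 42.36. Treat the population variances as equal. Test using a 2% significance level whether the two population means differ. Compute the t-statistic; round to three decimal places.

-2.719

Let group 1 = treatment, group 2 = control. H0: μ_1 = μ_2; H1: μ_1 ≠ μ_2 (two-sample pooled-variance t-test, two-sided).
s_p² = [(16−1)·37.07² + (30−1)·42.36²]/(16+30−2) = 1651.12
t = (264.9 − 299.1)/√[1651.12·(1/16 + 1/30)] = -2.719
df = n₁ + n₂ − 2 = 44
Two-sided p-value ≈ 0.0093
Since p ≈ 0.0093 < α = 0.02, reject H0; the evidence is statistically significant.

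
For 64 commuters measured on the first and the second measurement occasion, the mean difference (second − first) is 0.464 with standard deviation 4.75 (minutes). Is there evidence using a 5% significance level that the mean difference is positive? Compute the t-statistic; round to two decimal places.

H0: μ_d = 0; H1: μ_d > 0 (paired t-test on the differences, right-tailed).
t = d̄/(s_d/√n) = 0.464/(4.75/√64) = 0.78
df = n − 1 = 63
p-value = P(T ≥ 0.78) ≈ 0.2187
Since p ≈ 0.2187 > α = 0.05, fail to reject H0; the evidence is not statistically significant.

0.78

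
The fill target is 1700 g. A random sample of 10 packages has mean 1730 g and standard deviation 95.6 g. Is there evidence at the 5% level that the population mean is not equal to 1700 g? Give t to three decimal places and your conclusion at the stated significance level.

t = 0.992; fail to reject H0

H0: μ = 1700; H1: μ ≠ 1700 (one-sample t-test, two-sided).
t = (x̄ − μ₀)/(s/√n) = (1730 − 1700)/(95.6/√10) = 0.992
df = n − 1 = 9
Two-sided p-value ≈ 0.347
Since p ≈ 0.347 > α = 0.05, fail to reject H0; the evidence is not statistically significant.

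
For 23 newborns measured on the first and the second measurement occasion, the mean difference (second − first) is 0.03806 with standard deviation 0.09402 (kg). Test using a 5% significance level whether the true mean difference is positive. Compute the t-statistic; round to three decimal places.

H0: μ_d = 0; H1: μ_d > 0 (paired t-test on the differences, right-tailed).
t = d̄/(s_d/√n) = 0.03806/(0.09402/√23) = 1.941
df = n − 1 = 22
p-value = P(T ≥ 1.941) ≈ 0.0326
Since p ≈ 0.0326 < α = 0.05, reject H0; the evidence is statistically significant.

1.941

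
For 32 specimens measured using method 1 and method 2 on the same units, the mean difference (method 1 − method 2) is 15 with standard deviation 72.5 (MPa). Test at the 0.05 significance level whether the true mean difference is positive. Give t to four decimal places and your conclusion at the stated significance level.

H0: μ_d = 0; H1: μ_d > 0 (paired t-test on the differences, right-tailed).
t = d̄/(s_d/√n) = 15/(72.5/√32) = 1.1704
df = n − 1 = 31
p-value = P(T ≥ 1.1704) ≈ 0.125
Since p ≈ 0.125 > α = 0.05, fail to reject H0; the data do not provide sufficient evidence against H0.

t = 1.1704; fail to reject H0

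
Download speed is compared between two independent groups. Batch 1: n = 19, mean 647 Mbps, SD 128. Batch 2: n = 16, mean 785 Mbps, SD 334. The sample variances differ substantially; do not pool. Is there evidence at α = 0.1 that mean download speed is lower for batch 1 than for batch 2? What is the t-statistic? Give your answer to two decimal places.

-1.56

Let group 1 = batch 1, group 2 = batch 2. H0: μ_1 = μ_2; H1: μ_1 < μ_2 (Welch's two-sample t-test, left-tailed).
t = (x̄_1 − x̄_2)/√(s_1²/n_1 + s_2²/n_2) = (647 − 785)/√(128²/19 + 334²/16) = -1.56
Welch–Satterthwaite df ≈ 18.70
p-value = P(T ≤ -1.56) ≈ 0.068
Since p ≈ 0.068 < α = 0.1, reject H0; the data support H1.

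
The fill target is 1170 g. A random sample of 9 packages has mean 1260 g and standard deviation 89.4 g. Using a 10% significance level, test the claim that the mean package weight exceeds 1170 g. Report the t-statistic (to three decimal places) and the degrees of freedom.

t = 3.020, df = 8

H0: μ = 1170; H1: μ > 1170 (one-sample t-test, right-tailed).
t = (x̄ − μ₀)/(s/√n) = (1260 − 1170)/(89.4/√9) = 3.020
df = n − 1 = 8
p-value = P(T ≥ 3.020) ≈ 0.0083
Since p ≈ 0.0083 < α = 0.1, reject H0; the data support H1.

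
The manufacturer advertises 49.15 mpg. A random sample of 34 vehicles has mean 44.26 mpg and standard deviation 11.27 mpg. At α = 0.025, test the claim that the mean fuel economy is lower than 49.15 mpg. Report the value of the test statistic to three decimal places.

H0: μ = 49.15; H1: μ < 49.15 (one-sample t-test, left-tailed).
t = (x̄ − μ₀)/(s/√n) = (44.26 − 49.15)/(11.27/√34) = -2.530
df = n − 1 = 33
p-value = P(T ≤ -2.530) ≈ 0.0082
Since p ≈ 0.0082 < α = 0.025, reject H0; the evidence is statistically significant.

-2.530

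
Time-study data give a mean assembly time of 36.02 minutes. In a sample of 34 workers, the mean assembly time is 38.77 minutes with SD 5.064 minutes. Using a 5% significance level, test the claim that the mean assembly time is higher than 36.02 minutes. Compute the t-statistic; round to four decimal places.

3.1665

H0: μ = 36.02; H1: μ > 36.02 (one-sample t-test, right-tailed).
t = (x̄ − μ₀)/(s/√n) = (38.77 − 36.02)/(5.064/√34) = 3.1665
df = n − 1 = 33
p-value = P(T ≥ 3.1665) ≈ 0.002
Since p ≈ 0.002 < α = 0.05, reject H0; the evidence is statistically significant.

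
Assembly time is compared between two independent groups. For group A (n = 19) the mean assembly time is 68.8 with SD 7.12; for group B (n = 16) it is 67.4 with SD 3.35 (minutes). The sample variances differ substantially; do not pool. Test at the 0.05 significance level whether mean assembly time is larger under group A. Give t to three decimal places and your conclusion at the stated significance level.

t = 0.763; fail to reject H0

Let group 1 = group A, group 2 = group B. H0: μ_1 = μ_2; H1: μ_1 > μ_2 (Welch's two-sample t-test, right-tailed).
t = (x̄_1 − x̄_2)/√(s_1²/n_1 + s_2²/n_2) = (68.8 − 67.4)/√(7.12²/19 + 3.35²/16) = 0.763
Welch–Satterthwaite df ≈ 26.51
p-value = P(T ≥ 0.763) ≈ 0.2262
Since p ≈ 0.2262 > α = 0.05, fail to reject H0; the evidence is not statistically significant.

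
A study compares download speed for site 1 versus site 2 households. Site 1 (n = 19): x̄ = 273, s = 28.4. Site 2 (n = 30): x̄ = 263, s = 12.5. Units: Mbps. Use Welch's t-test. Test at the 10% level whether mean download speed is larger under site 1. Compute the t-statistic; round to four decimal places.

1.4485

Let group 1 = site 1, group 2 = site 2. H0: μ_1 = μ_2; H1: μ_1 > μ_2 (Welch's two-sample t-test, right-tailed).
t = (x̄_1 − x̄_2)/√(s_1²/n_1 + s_2²/n_2) = (273 − 263)/√(28.4²/19 + 12.5²/30) = 1.4485
Welch–Satterthwaite df ≈ 22.48
p-value = P(T ≥ 1.4485) ≈ 0.0806
Since p ≈ 0.0806 < α = 0.1, reject H0; the evidence is statistically significant.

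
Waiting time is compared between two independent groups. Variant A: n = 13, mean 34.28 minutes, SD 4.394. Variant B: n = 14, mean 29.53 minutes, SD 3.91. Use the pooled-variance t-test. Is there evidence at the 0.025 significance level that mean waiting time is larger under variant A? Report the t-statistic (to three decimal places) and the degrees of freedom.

Let group 1 = variant A, group 2 = variant B. H0: μ_1 = μ_2; H1: μ_1 > μ_2 (two-sample pooled-variance t-test, right-tailed).
s_p² = [(13−1)·4.394² + (14−1)·3.91²]/(13+14−2) = 17.2173
t = (34.28 − 29.53)/√[17.2173·(1/13 + 1/14)] = 2.972
df = n₁ + n₂ − 2 = 25
p-value = P(T ≥ 2.972) ≈ 0.0032
Since p ≈ 0.0032 < α = 0.025, reject H0; the data support H1.

t = 2.972, df = 25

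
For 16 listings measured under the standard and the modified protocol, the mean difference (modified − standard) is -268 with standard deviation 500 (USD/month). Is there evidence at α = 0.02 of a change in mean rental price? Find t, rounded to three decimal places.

-2.144

H0: μ_d = 0; H1: μ_d ≠ 0 (paired t-test on the differences, two-sided).
t = d̄/(s_d/√n) = -268/(500/√16) = -2.144
df = n − 1 = 15
Two-sided p-value ≈ 0.0488
Since p ≈ 0.0488 > α = 0.02, fail to reject H0; the data do not provide sufficient evidence against H0.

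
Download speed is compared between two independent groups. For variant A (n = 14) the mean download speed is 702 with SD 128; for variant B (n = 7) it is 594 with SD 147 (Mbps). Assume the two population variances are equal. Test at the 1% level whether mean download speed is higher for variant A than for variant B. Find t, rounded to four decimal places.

1.7373

Let group 1 = variant A, group 2 = variant B. H0: μ_1 = μ_2; H1: μ_1 > μ_2 (two-sample pooled-variance t-test, right-tailed).
s_p² = [(14−1)·128² + (7−1)·147²]/(14+7−2) = 18034
t = (702 − 594)/√[18034·(1/14 + 1/7)] = 1.7373
df = n₁ + n₂ − 2 = 19
p-value = P(T ≥ 1.7373) ≈ 0.0493
Since p ≈ 0.0493 > α = 0.01, fail to reject H0; the evidence is not statistically significant.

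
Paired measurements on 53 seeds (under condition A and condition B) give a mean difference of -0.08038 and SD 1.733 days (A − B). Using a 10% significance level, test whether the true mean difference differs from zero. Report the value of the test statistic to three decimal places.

-0.338

H0: μ_d = 0; H1: μ_d ≠ 0 (paired t-test on the differences, two-sided).
t = d̄/(s_d/√n) = -0.08038/(1.733/√53) = -0.338
df = n − 1 = 52
Two-sided p-value ≈ 0.737
Since p ≈ 0.737 > α = 0.1, fail to reject H0; the evidence is not statistically significant.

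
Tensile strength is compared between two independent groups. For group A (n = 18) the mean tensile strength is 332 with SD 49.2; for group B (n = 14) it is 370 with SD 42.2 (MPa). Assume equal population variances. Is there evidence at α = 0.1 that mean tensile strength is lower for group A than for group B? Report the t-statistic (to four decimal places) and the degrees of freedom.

t = -2.3033, df = 30

Let group 1 = group A, group 2 = group B. H0: μ_1 = μ_2; H1: μ_1 < μ_2 (two-sample pooled-variance t-test, left-tailed).
s_p² = [(18−1)·49.2² + (14−1)·42.2²]/(18+14−2) = 2143.39
t = (332 − 370)/√[2143.39·(1/18 + 1/14)] = -2.3033
df = n₁ + n₂ − 2 = 30
p-value = P(T ≤ -2.3033) ≈ 0.0142
Since p ≈ 0.0142 < α = 0.1, reject H0; the data support H1.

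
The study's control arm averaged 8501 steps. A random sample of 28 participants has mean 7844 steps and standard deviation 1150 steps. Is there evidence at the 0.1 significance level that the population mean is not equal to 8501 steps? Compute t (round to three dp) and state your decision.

t = -3.023; reject H0

H0: μ = 8501; H1: μ ≠ 8501 (one-sample t-test, two-sided).
t = (x̄ − μ₀)/(s/√n) = (7844 − 8501)/(1150/√28) = -3.023
df = n − 1 = 27
Two-sided p-value ≈ 0.005
Since p ≈ 0.005 < α = 0.1, reject H0; the data support H1.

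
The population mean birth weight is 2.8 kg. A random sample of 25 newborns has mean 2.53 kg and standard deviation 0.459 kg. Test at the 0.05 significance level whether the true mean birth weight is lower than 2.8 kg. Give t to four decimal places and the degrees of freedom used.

t = -2.9412, df = 24

H0: μ = 2.8; H1: μ < 2.8 (one-sample t-test, left-tailed).
t = (x̄ − μ₀)/(s/√n) = (2.53 − 2.8)/(0.459/√25) = -2.9412
df = n − 1 = 24
p-value = P(T ≤ -2.9412) ≈ 0.0036
Since p ≈ 0.0036 < α = 0.05, reject H0; the evidence is statistically significant.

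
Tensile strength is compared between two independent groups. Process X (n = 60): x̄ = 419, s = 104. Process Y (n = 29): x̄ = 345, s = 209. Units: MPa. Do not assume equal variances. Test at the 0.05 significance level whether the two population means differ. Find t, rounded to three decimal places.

1.802

Let group 1 = process X, group 2 = process Y. H0: μ_1 = μ_2; H1: μ_1 ≠ μ_2 (Welch's two-sample t-test, two-sided).
t = (x̄_1 − x̄_2)/√(s_1²/n_1 + s_2²/n_2) = (419 − 345)/√(104²/60 + 209²/29) = 1.802
Welch–Satterthwaite df ≈ 34.87
Two-sided p-value ≈ 0.080
Since p ≈ 0.080 > α = 0.05, fail to reject H0; the data do not provide sufficient evidence against H0.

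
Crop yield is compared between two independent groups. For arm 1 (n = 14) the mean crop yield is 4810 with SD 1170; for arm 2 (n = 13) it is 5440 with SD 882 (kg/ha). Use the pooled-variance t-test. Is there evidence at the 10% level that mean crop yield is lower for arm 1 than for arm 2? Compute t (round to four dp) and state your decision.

t = -1.5701; reject H0

Let group 1 = arm 1, group 2 = arm 2. H0: μ_1 = μ_2; H1: μ_1 < μ_2 (two-sample pooled-variance t-test, left-tailed).
s_p² = [(14−1)·1170² + (13−1)·882²]/(14+13−2) = 1085230
t = (4810 − 5440)/√[1085230·(1/14 + 1/13)] = -1.5701
df = n₁ + n₂ − 2 = 25
p-value = P(T ≤ -1.5701) ≈ 0.0645
Since p ≈ 0.0645 < α = 0.1, reject H0; the data support H1.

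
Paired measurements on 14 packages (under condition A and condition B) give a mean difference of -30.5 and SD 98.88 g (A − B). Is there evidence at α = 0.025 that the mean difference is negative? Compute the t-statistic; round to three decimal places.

H0: μ_d = 0; H1: μ_d < 0 (paired t-test on the differences, left-tailed).
t = d̄/(s_d/√n) = -30.5/(98.88/√14) = -1.154
df = n − 1 = 13
p-value = P(T ≤ -1.154) ≈ 0.135
Since p ≈ 0.135 > α = 0.025, fail to reject H0; the evidence is not statistically significant.

-1.154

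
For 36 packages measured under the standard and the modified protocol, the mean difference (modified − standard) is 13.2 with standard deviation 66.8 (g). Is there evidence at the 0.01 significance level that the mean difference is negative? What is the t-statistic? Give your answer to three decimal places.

1.186

H0: μ_d = 0; H1: μ_d < 0 (paired t-test on the differences, left-tailed).
t = d̄/(s_d/√n) = 13.2/(66.8/√36) = 1.186
df = n − 1 = 35
p-value = P(T ≤ 1.186) ≈ 0.878
Since p ≈ 0.878 > α = 0.01, fail to reject H0; the data do not provide sufficient evidence against H0.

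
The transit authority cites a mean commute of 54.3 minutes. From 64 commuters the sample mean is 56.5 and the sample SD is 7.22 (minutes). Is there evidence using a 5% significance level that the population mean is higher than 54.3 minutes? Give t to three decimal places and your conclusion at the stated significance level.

t = 2.438; reject H0

H0: μ = 54.3; H1: μ > 54.3 (one-sample t-test, right-tailed).
t = (x̄ − μ₀)/(s/√n) = (56.5 − 54.3)/(7.22/√64) = 2.438
df = n − 1 = 63
p-value = P(T ≥ 2.438) ≈ 0.009
Since p ≈ 0.009 < α = 0.05, reject H0; the data support H1.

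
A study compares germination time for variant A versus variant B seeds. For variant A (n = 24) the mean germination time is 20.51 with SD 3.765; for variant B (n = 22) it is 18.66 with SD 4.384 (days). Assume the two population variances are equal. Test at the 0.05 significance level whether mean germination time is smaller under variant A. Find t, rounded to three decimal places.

Let group 1 = variant A, group 2 = variant B. H0: μ_1 = μ_2; H1: μ_1 < μ_2 (two-sample pooled-variance t-test, left-tailed).
s_p² = [(24−1)·3.765² + (22−1)·4.384²]/(24+22−2) = 16.5827
t = (20.51 − 18.66)/√[16.5827·(1/24 + 1/22)] = 1.539
df = n₁ + n₂ − 2 = 44
p-value = P(T ≤ 1.539) ≈ 0.935
Since p ≈ 0.935 > α = 0.05, fail to reject H0; the data do not provide sufficient evidence against H0.

1.539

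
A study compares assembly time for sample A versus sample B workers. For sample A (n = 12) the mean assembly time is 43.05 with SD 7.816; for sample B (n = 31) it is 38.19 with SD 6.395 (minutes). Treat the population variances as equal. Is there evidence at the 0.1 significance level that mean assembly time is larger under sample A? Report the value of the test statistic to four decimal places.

2.1005

Let group 1 = sample A, group 2 = sample B. H0: μ_1 = μ_2; H1: μ_1 > μ_2 (two-sample pooled-variance t-test, right-tailed).
s_p² = [(12−1)·7.816² + (31−1)·6.395²]/(12+31−2) = 46.3139
t = (43.05 − 38.19)/√[46.3139·(1/12 + 1/31)] = 2.1005
df = n₁ + n₂ − 2 = 41
p-value = P(T ≥ 2.1005) ≈ 0.021
Since p ≈ 0.021 < α = 0.1, reject H0; the evidence is statistically significant.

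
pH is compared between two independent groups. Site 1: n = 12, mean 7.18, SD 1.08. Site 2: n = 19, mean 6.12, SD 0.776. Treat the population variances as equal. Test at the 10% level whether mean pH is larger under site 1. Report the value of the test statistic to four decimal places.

Let group 1 = site 1, group 2 = site 2. H0: μ_1 = μ_2; H1: μ_1 > μ_2 (two-sample pooled-variance t-test, right-tailed).
s_p² = [(12−1)·1.08² + (19−1)·0.776²]/(12+19−2) = 0.816192
t = (7.18 − 6.12)/√[0.816192·(1/12 + 1/19)] = 3.1820
df = n₁ + n₂ − 2 = 29
p-value = P(T ≥ 3.1820) ≈ 0.0017
Since p ≈ 0.0017 < α = 0.1, reject H0; the evidence is statistically significant.

3.1820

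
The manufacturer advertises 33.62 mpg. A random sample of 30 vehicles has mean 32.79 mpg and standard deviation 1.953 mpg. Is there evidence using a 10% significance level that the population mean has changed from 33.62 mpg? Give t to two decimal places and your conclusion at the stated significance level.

H0: μ = 33.62; H1: μ ≠ 33.62 (one-sample t-test, two-sided).
t = (x̄ − μ₀)/(s/√n) = (32.79 − 33.62)/(1.953/√30) = -2.33
df = n − 1 = 29
Two-sided p-value ≈ 0.027
Since p ≈ 0.027 < α = 0.1, reject H0; the evidence is statistically significant.

t = -2.33; reject H0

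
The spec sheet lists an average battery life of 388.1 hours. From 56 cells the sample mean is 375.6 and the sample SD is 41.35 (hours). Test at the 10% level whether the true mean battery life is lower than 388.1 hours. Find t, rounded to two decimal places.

-2.26

H0: μ = 388.1; H1: μ < 388.1 (one-sample t-test, left-tailed).
t = (x̄ − μ₀)/(s/√n) = (375.6 − 388.1)/(41.35/√56) = -2.26
df = n − 1 = 55
p-value = P(T ≤ -2.26) ≈ 0.014
Since p ≈ 0.014 < α = 0.1, reject H0; the data support H1.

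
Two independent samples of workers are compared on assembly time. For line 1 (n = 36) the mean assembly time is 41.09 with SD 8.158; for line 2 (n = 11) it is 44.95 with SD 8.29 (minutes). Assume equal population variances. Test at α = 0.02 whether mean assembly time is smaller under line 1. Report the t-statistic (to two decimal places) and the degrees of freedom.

Let group 1 = line 1, group 2 = line 2. H0: μ_1 = μ_2; H1: μ_1 < μ_2 (two-sample pooled-variance t-test, left-tailed).
s_p² = [(36−1)·8.158² + (11−1)·8.29²]/(36+11−2) = 67.0354
t = (41.09 − 44.95)/√[67.0354·(1/36 + 1/11)] = -1.37
df = n₁ + n₂ − 2 = 45
p-value = P(T ≤ -1.37) ≈ 0.0890
Since p ≈ 0.0890 > α = 0.02, fail to reject H0; the evidence is not statistically significant.

t = -1.37, df = 45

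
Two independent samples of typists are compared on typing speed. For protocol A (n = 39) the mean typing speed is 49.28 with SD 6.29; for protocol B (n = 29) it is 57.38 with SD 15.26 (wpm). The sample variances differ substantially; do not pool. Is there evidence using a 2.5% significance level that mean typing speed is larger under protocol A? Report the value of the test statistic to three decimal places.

Let group 1 = protocol A, group 2 = protocol B. H0: μ_1 = μ_2; H1: μ_1 > μ_2 (Welch's two-sample t-test, right-tailed).
t = (x̄_1 − x̄_2)/√(s_1²/n_1 + s_2²/n_2) = (49.28 − 57.38)/√(6.29²/39 + 15.26²/29) = -2.693
Welch–Satterthwaite df ≈ 35.11
p-value = P(T ≥ -2.693) ≈ 0.995
Since p ≈ 0.995 > α = 0.025, fail to reject H0; the evidence is not statistically significant.

-2.693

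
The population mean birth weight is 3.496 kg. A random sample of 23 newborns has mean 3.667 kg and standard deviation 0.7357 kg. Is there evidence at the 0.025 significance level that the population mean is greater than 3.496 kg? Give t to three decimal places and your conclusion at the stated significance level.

t = 1.115; fail to reject H0

H0: μ = 3.496; H1: μ > 3.496 (one-sample t-test, right-tailed).
t = (x̄ − μ₀)/(s/√n) = (3.667 − 3.496)/(0.7357/√23) = 1.115
df = n − 1 = 22
p-value = P(T ≥ 1.115) ≈ 0.139
Since p ≈ 0.139 > α = 0.025, fail to reject H0; the data do not provide sufficient evidence against H0.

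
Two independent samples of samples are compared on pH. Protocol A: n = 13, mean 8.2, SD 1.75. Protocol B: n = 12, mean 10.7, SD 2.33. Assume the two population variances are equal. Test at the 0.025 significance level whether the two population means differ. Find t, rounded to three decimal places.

-3.049

Let group 1 = protocol A, group 2 = protocol B. H0: μ_1 = μ_2; H1: μ_1 ≠ μ_2 (two-sample pooled-variance t-test, two-sided).
s_p² = [(13−1)·1.75² + (12−1)·2.33²]/(13+12−2) = 4.19426
t = (8.2 − 10.7)/√[4.19426·(1/13 + 1/12)] = -3.049
df = n₁ + n₂ − 2 = 23
Two-sided p-value ≈ 0.006
Since p ≈ 0.006 < α = 0.025, reject H0; the data support H1.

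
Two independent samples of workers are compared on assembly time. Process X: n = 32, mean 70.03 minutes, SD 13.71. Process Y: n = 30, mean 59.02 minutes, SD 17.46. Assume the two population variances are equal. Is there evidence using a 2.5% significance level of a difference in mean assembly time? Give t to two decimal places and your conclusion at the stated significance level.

t = 2.77; reject H0

Let group 1 = process X, group 2 = process Y. H0: μ_1 = μ_2; H1: μ_1 ≠ μ_2 (two-sample pooled-variance t-test, two-sided).
s_p² = [(32−1)·13.71² + (30−1)·17.46²]/(32+30−2) = 244.46
t = (70.03 − 59.02)/√[244.46·(1/32 + 1/30)] = 2.77
df = n₁ + n₂ − 2 = 60
Two-sided p-value ≈ 0.0074
Since p ≈ 0.0074 < α = 0.025, reject H0; the evidence is statistically significant.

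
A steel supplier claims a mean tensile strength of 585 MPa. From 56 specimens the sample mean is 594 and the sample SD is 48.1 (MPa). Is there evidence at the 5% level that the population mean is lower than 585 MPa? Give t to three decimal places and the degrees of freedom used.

t = 1.400, df = 55

H0: μ = 585; H1: μ < 585 (one-sample t-test, left-tailed).
t = (x̄ − μ₀)/(s/√n) = (594 − 585)/(48.1/√56) = 1.400
df = n − 1 = 55
p-value = P(T ≤ 1.400) ≈ 0.9165
Since p ≈ 0.9165 > α = 0.05, fail to reject H0; the evidence is not statistically significant.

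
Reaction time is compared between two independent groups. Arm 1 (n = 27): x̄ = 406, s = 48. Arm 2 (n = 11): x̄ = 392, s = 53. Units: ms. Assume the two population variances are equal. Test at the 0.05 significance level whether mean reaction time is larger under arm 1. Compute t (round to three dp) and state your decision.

Let group 1 = arm 1, group 2 = arm 2. H0: μ_1 = μ_2; H1: μ_1 > μ_2 (two-sample pooled-variance t-test, right-tailed).
s_p² = [(27−1)·48² + (11−1)·53²]/(27+11−2) = 2444.28
t = (406 − 392)/√[2444.28·(1/27 + 1/11)] = 0.792
df = n₁ + n₂ − 2 = 36
p-value = P(T ≥ 0.792) ≈ 0.2169
Since p ≈ 0.2169 > α = 0.05, fail to reject H0; the data do not provide sufficient evidence against H0.

t = 0.792; fail to reject H0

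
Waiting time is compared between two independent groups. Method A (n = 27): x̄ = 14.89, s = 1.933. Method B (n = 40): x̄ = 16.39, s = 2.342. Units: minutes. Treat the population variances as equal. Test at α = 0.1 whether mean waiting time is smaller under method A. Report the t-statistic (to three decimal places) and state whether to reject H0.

Let group 1 = method A, group 2 = method B. H0: μ_1 = μ_2; H1: μ_1 < μ_2 (two-sample pooled-variance t-test, left-tailed).
s_p² = [(27−1)·1.933² + (40−1)·2.342²]/(27+40−2) = 4.78557
t = (14.89 − 16.39)/√[4.78557·(1/27 + 1/40)] = -2.753
df = n₁ + n₂ − 2 = 65
p-value = P(T ≤ -2.753) ≈ 0.0038
Since p ≈ 0.0038 < α = 0.1, reject H0; the evidence is statistically significant.

t = -2.753; reject H0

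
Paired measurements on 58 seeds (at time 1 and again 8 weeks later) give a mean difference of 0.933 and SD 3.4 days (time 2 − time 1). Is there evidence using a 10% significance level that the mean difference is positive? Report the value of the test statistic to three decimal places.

2.090

H0: μ_d = 0; H1: μ_d > 0 (paired t-test on the differences, right-tailed).
t = d̄/(s_d/√n) = 0.933/(3.4/√58) = 2.090
df = n − 1 = 57
p-value = P(T ≥ 2.090) ≈ 0.021
Since p ≈ 0.021 < α = 0.1, reject H0; the evidence is statistically significant.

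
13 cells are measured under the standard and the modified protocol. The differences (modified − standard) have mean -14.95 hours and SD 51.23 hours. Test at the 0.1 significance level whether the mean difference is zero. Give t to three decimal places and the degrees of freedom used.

H0: μ_d = 0; H1: μ_d ≠ 0 (paired t-test on the differences, two-sided).
t = d̄/(s_d/√n) = -14.95/(51.23/√13) = -1.052
df = n − 1 = 12
Two-sided p-value ≈ 0.313
Since p ≈ 0.313 > α = 0.1, fail to reject H0; the evidence is not statistically significant.

t = -1.052, df = 12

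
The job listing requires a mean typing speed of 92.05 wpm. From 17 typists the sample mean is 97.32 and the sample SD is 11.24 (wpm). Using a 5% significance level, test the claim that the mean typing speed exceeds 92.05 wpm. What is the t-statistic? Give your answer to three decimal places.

H0: μ = 92.05; H1: μ > 92.05 (one-sample t-test, right-tailed).
t = (x̄ − μ₀)/(s/√n) = (97.32 − 92.05)/(11.24/√17) = 1.933
df = n − 1 = 16
p-value = P(T ≥ 1.933) ≈ 0.0356
Since p ≈ 0.0356 < α = 0.05, reject H0; the data support H1.

1.933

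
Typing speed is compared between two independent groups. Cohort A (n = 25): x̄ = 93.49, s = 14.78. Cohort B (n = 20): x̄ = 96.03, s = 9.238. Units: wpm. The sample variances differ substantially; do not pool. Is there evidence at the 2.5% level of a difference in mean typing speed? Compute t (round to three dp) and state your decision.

Let group 1 = cohort A, group 2 = cohort B. H0: μ_1 = μ_2; H1: μ_1 ≠ μ_2 (Welch's two-sample t-test, two-sided).
t = (x̄_1 − x̄_2)/√(s_1²/n_1 + s_2²/n_2) = (93.49 − 96.03)/√(14.78²/25 + 9.238²/20) = -0.704
Welch–Satterthwaite df ≈ 40.86
Two-sided p-value ≈ 0.4852
Since p ≈ 0.4852 > α = 0.025, fail to reject H0; the data do not provide sufficient evidence against H0.

t = -0.704; fail to reject H0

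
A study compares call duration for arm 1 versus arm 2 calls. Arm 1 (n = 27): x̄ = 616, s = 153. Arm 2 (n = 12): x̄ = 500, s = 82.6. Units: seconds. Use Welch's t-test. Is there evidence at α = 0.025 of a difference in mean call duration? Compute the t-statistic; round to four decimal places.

3.0616

Let group 1 = arm 1, group 2 = arm 2. H0: μ_1 = μ_2; H1: μ_1 ≠ μ_2 (Welch's two-sample t-test, two-sided).
t = (x̄_1 − x̄_2)/√(s_1²/n_1 + s_2²/n_2) = (616 − 500)/√(153²/27 + 82.6²/12) = 3.0616
Welch–Satterthwaite df ≈ 35.35
Two-sided p-value ≈ 0.004
Since p ≈ 0.004 < α = 0.025, reject H0; the data support H1.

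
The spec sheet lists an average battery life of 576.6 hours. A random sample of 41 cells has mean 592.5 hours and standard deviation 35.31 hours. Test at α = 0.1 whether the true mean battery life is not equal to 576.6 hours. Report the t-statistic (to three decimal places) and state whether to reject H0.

H0: μ = 576.6; H1: μ ≠ 576.6 (one-sample t-test, two-sided).
t = (x̄ − μ₀)/(s/√n) = (592.5 − 576.6)/(35.31/√41) = 2.883
df = n − 1 = 40
Two-sided p-value ≈ 0.006
Since p ≈ 0.006 < α = 0.1, reject H0; the data support H1.

t = 2.883; reject H0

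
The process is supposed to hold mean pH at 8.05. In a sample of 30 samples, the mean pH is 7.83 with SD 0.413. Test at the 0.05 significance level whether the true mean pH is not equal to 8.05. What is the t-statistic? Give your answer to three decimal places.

H0: μ = 8.05; H1: μ ≠ 8.05 (one-sample t-test, two-sided).
t = (x̄ − μ₀)/(s/√n) = (7.83 − 8.05)/(0.413/√30) = -2.918
df = n − 1 = 29
Two-sided p-value ≈ 0.007
Since p ≈ 0.007 < α = 0.05, reject H0; the evidence is statistically significant.

-2.918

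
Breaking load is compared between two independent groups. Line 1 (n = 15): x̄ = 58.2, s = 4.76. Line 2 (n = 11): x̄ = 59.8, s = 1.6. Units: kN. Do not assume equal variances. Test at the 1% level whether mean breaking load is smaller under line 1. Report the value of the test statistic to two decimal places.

-1.21

Let group 1 = line 1, group 2 = line 2. H0: μ_1 = μ_2; H1: μ_1 < μ_2 (Welch's two-sample t-test, left-tailed).
t = (x̄_1 − x̄_2)/√(s_1²/n_1 + s_2²/n_2) = (58.2 − 59.8)/√(4.76²/15 + 1.6²/11) = -1.21
Welch–Satterthwaite df ≈ 18.05
p-value = P(T ≤ -1.21) ≈ 0.121
Since p ≈ 0.121 > α = 0.01, fail to reject H0; the evidence is not statistically significant.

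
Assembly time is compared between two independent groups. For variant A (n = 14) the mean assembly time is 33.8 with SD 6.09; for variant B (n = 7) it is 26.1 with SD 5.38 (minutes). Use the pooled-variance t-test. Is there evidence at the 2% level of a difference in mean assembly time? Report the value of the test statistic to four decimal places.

2.8313

Let group 1 = variant A, group 2 = variant B. H0: μ_1 = μ_2; H1: μ_1 ≠ μ_2 (two-sample pooled-variance t-test, two-sided).
s_p² = [(14−1)·6.09² + (7−1)·5.38²]/(14+7−2) = 34.5164
t = (33.8 − 26.1)/√[34.5164·(1/14 + 1/7)] = 2.8313
df = n₁ + n₂ − 2 = 19
Two-sided p-value ≈ 0.0107
Since p ≈ 0.0107 < α = 0.02, reject H0; the data support H1.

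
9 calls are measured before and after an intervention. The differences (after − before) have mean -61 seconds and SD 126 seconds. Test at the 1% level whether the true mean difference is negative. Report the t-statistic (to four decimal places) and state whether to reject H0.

t = -1.4524; fail to reject H0

H0: μ_d = 0; H1: μ_d < 0 (paired t-test on the differences, left-tailed).
t = d̄/(s_d/√n) = -61/(126/√9) = -1.4524
df = n − 1 = 8
p-value = P(T ≤ -1.4524) ≈ 0.0922
Since p ≈ 0.0922 > α = 0.01, fail to reject H0; the data do not provide sufficient evidence against H0.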